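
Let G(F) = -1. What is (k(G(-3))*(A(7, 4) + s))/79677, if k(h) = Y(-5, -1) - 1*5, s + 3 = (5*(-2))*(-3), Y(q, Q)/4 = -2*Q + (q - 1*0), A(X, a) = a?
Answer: -527/79677 ≈ -0.0066142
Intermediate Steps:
Y(q, Q) = -8*Q + 4*q (Y(q, Q) = 4*(-2*Q + (q - 1*0)) = 4*(-2*Q + (q + 0)) = 4*(-2*Q + q) = 4*(q - 2*Q) = -8*Q + 4*q)
s = 27 (s = -3 + (5*(-2))*(-3) = -3 - 10*(-3) = -3 + 30 = 27)
k(h) = -17 (k(h) = (-8*(-1) + 4*(-5)) - 1*5 = (8 - 20) - 5 = -12 - 5 = -17)
(k(G(-3))*(A(7, 4) + s))/79677 = -17*(4 + 27)/79677 = -17*31*(1/79677) = -527*1/79677 = -527/79677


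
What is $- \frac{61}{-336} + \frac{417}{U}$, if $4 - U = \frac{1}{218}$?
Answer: $\frac{30597547}{292656} \approx 104.55$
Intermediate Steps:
$U = \frac{871}{218}$ ($U = 4 - \frac{1}{218} = \frac{871}{218} \approx 3.9954$)
$- \frac{61}{-336} + \frac{417}{U} = - \frac{61}{-336} + \frac{417}{\frac{871}{218}} = \left(-61\right) \left(- \frac{1}{336}\right) + 417 \cdot \frac{218}{871} = \frac{61}{336} + \frac{90906}{871} = \frac{30597547}{292656}$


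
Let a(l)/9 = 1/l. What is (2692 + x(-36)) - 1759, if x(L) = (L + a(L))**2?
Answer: 35953/16 ≈ 2247.1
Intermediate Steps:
a(l) = 9/l
x(L) = (L + 9/L)**2
(2692 + x(-36)) - 1759 = (2692 + (9 + (-36)**2)**2/(-36)**2) - 1759 = (2692 + (9 + 1296)**2/1296) - 1759 = (2692 + (1/1296)*1305**2) - 1759 = (2692 + (1/1296)*1703025) - 1759 = (2692 + 21025/16) - 1759 = 64097/16 - 1759 = 35953/16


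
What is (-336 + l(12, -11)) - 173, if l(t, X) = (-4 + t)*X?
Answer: -597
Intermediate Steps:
l(t, X) = X*(-4 + t)
(-336 + l(12, -11)) - 173 = (-336 - 11*(-4 + 12)) - 173 = (-336 - 11*8) - 173 = (-336 - 88) - 173 = -424 - 173 = -597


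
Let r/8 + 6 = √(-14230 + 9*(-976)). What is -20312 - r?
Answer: -20264 - 8*I*√23014 ≈ -20264.0 - 1213.6*I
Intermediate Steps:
r = -48 + 8*I*√23014 (r = -48 + 8*√(-14230 + 9*(-976)) = -48 + 8*√(-14230 - 8784) = -48 + 8*√(-23014) = -48 + 8*(I*√23014) = -48 + 8*I*√23014 ≈ -48.0 + 1213.6*I)
-20312 - r = -20312 - (-48 + 8*I*√23014) = -20312 + (48 - 8*I*√23014) = -20264 - 8*I*√23014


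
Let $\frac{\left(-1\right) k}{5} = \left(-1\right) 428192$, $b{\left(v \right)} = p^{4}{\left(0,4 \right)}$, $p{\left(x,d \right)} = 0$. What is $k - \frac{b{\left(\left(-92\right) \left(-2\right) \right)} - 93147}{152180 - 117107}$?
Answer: $\frac{25029994409}{11691} \approx 2.141 \cdot 10^{6}$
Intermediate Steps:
$b{\left(v \right)} = 0$ ($b{\left(v \right)} = 0^{4} = 0$)
$k = 2140960$ ($k = - 5 \left(\left(-1\right) 428192\right) = \left(-5\right) \left(-428192\right) = 2140960$)
$k - \frac{b{\left(\left(-92\right) \left(-2\right) \right)} - 93147}{152180 - 117107} = 2140960 - \frac{0 - 93147}{152180 - 117107} = 2140960 - - \frac{93147}{35073} = 2140960 - \left(-93147\right) \frac{1}{35073} = 2140960 - - \frac{31049}{11691} = 2140960 + \frac{31049}{11691} = \frac{25029994409}{11691}$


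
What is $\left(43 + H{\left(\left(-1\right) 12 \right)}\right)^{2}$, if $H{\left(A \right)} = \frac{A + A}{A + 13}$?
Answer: $361$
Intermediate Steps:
$H{\left(A \right)} = \frac{2 A}{13 + A}$
$\left(43 + H{\left(\left(-1\right) 12 \right)}\right)^{2} = \left(43 + \frac{2 \left(\left(-1\right) 12\right)}{13 - 12}\right)^{2} = \left(43 + 2 \left(-12\right) \frac{1}{13 - 12}\right)^{2} = \left(43 + 2 \left(-12\right) 1^{-1}\right)^{2} = \left(43 + 2 \left(-12\right) 1\right)^{2} = \left(43 - 24\right)^{2} = 19^{2} = 361$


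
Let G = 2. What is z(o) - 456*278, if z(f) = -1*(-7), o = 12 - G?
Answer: -126761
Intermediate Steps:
o = 10 (o = 12 - 1*2 = 12 - 2 = 10)
z(f) = 7
z(o) - 456*278 = 7 - 456*278 = 7 - 126768 = -126761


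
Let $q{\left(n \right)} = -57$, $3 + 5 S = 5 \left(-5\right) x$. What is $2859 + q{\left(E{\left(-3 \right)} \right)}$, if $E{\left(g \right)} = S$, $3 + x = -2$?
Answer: $2802$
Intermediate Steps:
$x = -5$ ($x = -3 - 2 = -5$)
$S = \frac{122}{5}$ ($S = - \frac{3}{5} + \frac{5 \left(-5\right) \left(-5\right)}{5} = - \frac{3}{5} + \frac{\left(-25\right) \left(-5\right)}{5} = - \frac{3}{5} + \frac{1}{5} \cdot 125 = - \frac{3}{5} + 25 = \frac{122}{5} \approx 24.4$)
$E{\left(g \right)} = \frac{122}{5}$
$2859 + q{\left(E{\left(-3 \right)} \right)} = 2859 - 57 = 2802$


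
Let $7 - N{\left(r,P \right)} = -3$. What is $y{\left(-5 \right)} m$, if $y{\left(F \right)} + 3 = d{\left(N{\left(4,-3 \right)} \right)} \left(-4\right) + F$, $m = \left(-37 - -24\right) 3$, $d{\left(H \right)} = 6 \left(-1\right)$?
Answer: $-624$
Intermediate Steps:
$N{\left(r,P \right)} = 10$ ($N{\left(r,P \right)} = 7 - -3 = 7 + 3 = 10$)
$d{\left(H \right)} = -6$
$m = -39$ ($m = \left(-37 + 24\right) 3 = \left(-13\right) 3 = -39$)
$y{\left(F \right)} = 21 + F$ ($y{\left(F \right)} = -3 + \left(\left(-6\right) \left(-4\right) + F\right) = -3 + \left(24 + F\right) = 21 + F$)
$y{\left(-5 \right)} m = \left(21 - 5\right) \left(-39\right) = 16 \left(-39\right) = -624$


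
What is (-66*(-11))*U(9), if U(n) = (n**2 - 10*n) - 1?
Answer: -7260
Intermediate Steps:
U(n) = -1 + n**2 - 10*n
(-66*(-11))*U(9) = (-66*(-11))*(-1 + 9**2 - 10*9) = 726*(-1 + 81 - 90) = 726*(-10) = -7260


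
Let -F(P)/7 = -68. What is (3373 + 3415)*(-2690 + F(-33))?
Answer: -15028632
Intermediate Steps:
F(P) = 476 (F(P) = -7*(-68) = 476)
(3373 + 3415)*(-2690 + F(-33)) = (3373 + 3415)*(-2690 + 476) = 6788*(-2214) = -15028632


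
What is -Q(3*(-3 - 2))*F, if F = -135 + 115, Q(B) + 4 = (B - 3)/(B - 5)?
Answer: -62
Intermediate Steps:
Q(B) = -4 + (-3 + B)/(-5 + B) (Q(B) = -4 + (B - 3)/(B - 5) = -4 + (-3 + B)/(-5 + B))
F = -20
-Q(3*(-3 - 2))*F = -(17 - 9*(-3 - 2))/(-5 + 3*(-3 - 2))*(-20) = -(17 - 9*(-5))/(-5 + 3*(-5))*(-20) = -(17 - 3*(-15))/(-5 - 15)*(-20) = -(17 + 45)/(-20)*(-20) = -(-1/20*62)*(-20) = -(-31)*(-20)/10 = -1*62 = -62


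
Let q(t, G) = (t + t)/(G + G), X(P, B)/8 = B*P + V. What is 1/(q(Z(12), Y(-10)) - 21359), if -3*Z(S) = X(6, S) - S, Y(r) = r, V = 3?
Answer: -5/106697 ≈ -4.6862e-5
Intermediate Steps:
X(P, B) = 24 + 8*B*P (X(P, B) = 8*(B*P + 3) = 8*(3 + B*P) = 24 + 8*B*P)
Z(S) = -8 - 47*S/3 (Z(S) = -((24 + 8*S*6) - S)/3 = -((24 + 48*S) - S)/3 = -(24 + 47*S)/3 = -8 - 47*S/3)
q(t, G) = t/G (q(t, G) = (2*t)/((2*G)) = (2*t)*(1/(2*G)) = t/G)
1/(q(Z(12), Y(-10)) - 21359) = 1/((-8 - 47/3*12)/(-10) - 21359) = 1/((-8 - 188)*(-⅒) - 21359) = 1/(-196*(-⅒) - 21359) = 1/(98/5 - 21359) = 1/(-106697/5) = -5/106697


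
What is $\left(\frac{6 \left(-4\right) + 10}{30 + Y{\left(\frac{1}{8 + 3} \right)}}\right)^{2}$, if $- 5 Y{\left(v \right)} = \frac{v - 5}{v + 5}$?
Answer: $\frac{3841600}{17867529} \approx 0.215$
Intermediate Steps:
$Y{\left(v \right)} = - \frac{-5 + v}{5 \left(5 + v\right)}$ ($Y{\left(v \right)} = - \frac{\left(v - 5\right) \frac{1}{v + 5}}{5} = - \frac{\left(-5 + v\right) \frac{1}{5 + v}}{5} = - \frac{\frac{1}{5 + v} \left(-5 + v\right)}{5} = - \frac{-5 + v}{5 \left(5 + v\right)}$)
$\left(\frac{6 \left(-4\right) + 10}{30 + Y{\left(\frac{1}{8 + 3} \right)}}\right)^{2} = \left(\frac{6 \left(-4\right) + 10}{30 + \frac{5 - \frac{1}{8 + 3}}{5 \left(5 + \frac{1}{8 + 3}\right)}}\right)^{2} = \left(\frac{-24 + 10}{30 + \frac{5 - \frac{1}{11}}{5 \left(5 + \frac{1}{11}\right)}}\right)^{2} = \left(- \frac{14}{30 + \frac{5 - \frac{1}{11}}{5 \left(5 + \frac{1}{11}\right)}}\right)^{2} = \left(- \frac{14}{30 + \frac{5 - \frac{1}{11}}{5 \cdot \frac{56}{11}}}\right)^{2} = \left(- \frac{14}{30 + \frac{1}{5} \cdot \frac{11}{56} \cdot \frac{54}{11}}\right)^{2} = \left(- \frac{14}{30 + \frac{27}{140}}\right)^{2} = \left(- \frac{14}{\frac{4227}{140}}\right)^{2} = \left(\left(-14\right) \frac{140}{4227}\right)^{2} = \left(- \frac{1960}{4227}\right)^{2} = \frac{3841600}{17867529}$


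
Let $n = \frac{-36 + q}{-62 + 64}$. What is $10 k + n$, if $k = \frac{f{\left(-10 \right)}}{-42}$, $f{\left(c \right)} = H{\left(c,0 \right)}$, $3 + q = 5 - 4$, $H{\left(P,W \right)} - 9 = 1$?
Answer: $- \frac{449}{21} \approx -21.381$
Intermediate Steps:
$H{\left(P,W \right)} = 10$ ($H{\left(P,W \right)} = 9 + 1 = 10$)
$q = -2$ ($q = -3 + \left(5 - 4\right) = -3 + 1 = -2$)
$n = -19$ ($n = \frac{-36 - 2}{-62 + 64} = - \frac{38}{2} = \left(-38\right) \frac{1}{2} = -19$)
$f{\left(c \right)} = 10$
$k = - \frac{5}{21}$ ($k = \frac{10}{-42} = 10 \left(- \frac{1}{42}\right) = - \frac{5}{21} \approx -0.2381$)
$10 k + n = 10 \left(- \frac{5}{21}\right) - 19 = - \frac{50}{21} - 19 = - \frac{449}{21}$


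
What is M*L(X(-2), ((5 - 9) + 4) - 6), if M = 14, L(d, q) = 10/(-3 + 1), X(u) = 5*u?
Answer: -70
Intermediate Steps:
L(d, q) = -5 (L(d, q) = 10/(-2) = 10*(-½) = -5)
M*L(X(-2), ((5 - 9) + 4) - 6) = 14*(-5) = -70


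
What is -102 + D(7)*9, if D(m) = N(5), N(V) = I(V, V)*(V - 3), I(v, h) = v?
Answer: -12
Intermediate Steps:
N(V) = V*(-3 + V) (N(V) = V*(V - 3) = V*(-3 + V))
D(m) = 10 (D(m) = 5*(-3 + 5) = 5*2 = 10)
-102 + D(7)*9 = -102 + 10*9 = -102 + 90 = -12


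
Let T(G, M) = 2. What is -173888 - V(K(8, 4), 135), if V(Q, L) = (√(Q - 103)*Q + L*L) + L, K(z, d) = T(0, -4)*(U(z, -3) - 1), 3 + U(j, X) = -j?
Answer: -192248 + 24*I*√127 ≈ -1.9225e+5 + 270.47*I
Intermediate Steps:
U(j, X) = -3 - j
K(z, d) = -8 - 2*z (K(z, d) = 2*((-3 - z) - 1) = 2*(-4 - z) = -8 - 2*z)
V(Q, L) = L + L² + Q*√(-103 + Q) (V(Q, L) = (√(-103 + Q)*Q + L²) + L = (Q*√(-103 + Q) + L²) + L = (L² + Q*√(-103 + Q)) + L = L + L² + Q*√(-103 + Q))
-173888 - V(K(8, 4), 135) = -173888 - (135 + 135² + (-8 - 2*8)*√(-103 + (-8 - 2*8))) = -173888 - (135 + 18225 + (-8 - 16)*√(-103 + (-8 - 16))) = -173888 - (135 + 18225 - 24*√(-103 - 24)) = -173888 - (135 + 18225 - 24*I*√127) = -173888 - (18360 - 24*I*√127) = -173888 + (-18360 + 24*I*√127) = -192248 + 24*I*√127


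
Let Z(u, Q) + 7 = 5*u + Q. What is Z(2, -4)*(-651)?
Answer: 651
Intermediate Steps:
Z(u, Q) = -7 + Q + 5*u (Z(u, Q) = -7 + (5*u + Q) = -7 + (Q + 5*u) = -7 + Q + 5*u)
Z(2, -4)*(-651) = (-7 - 4 + 5*2)*(-651) = (-7 - 4 + 10)*(-651) = -1*(-651) = 651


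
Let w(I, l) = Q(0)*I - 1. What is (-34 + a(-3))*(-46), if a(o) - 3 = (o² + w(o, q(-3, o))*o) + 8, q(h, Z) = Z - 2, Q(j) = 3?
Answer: -736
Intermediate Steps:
q(h, Z) = -2 + Z
w(I, l) = -1 + 3*I (w(I, l) = 3*I - 1 = -1 + 3*I)
a(o) = 11 + o² + o*(-1 + 3*o) (a(o) = 3 + ((o² + (-1 + 3*o)*o) + 8) = 3 + ((o² + o*(-1 + 3*o)) + 8) = 3 + (8 + o² + o*(-1 + 3*o)) = 11 + o² + o*(-1 + 3*o))
(-34 + a(-3))*(-46) = (-34 + (11 - 1*(-3) + 4*(-3)²))*(-46) = (-34 + (11 + 3 + 4*9))*(-46) = (-34 + (11 + 3 + 36))*(-46) = (-34 + 50)*(-46) = 16*(-46) = -736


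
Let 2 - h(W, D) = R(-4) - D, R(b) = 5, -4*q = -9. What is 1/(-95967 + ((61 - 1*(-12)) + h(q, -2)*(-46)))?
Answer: -1/95664 ≈ -1.0453e-5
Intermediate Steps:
q = 9/4 (q = -1/4*(-9) = 9/4 ≈ 2.2500)
h(W, D) = -3 + D (h(W, D) = 2 - (5 - D) = 2 + (-5 + D) = -3 + D)
1/(-95967 + ((61 - 1*(-12)) + h(q, -2)*(-46))) = 1/(-95967 + ((61 - 1*(-12)) + (-3 - 2)*(-46))) = 1/(-95967 + ((61 + 12) - 5*(-46))) = 1/(-95967 + (73 + 230)) = 1/(-95967 + 303) = 1/(-95664) = -1/95664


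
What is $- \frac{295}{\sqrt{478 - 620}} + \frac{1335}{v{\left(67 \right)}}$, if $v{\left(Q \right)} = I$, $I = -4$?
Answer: $- \frac{1335}{4} + \frac{295 i \sqrt{142}}{142} \approx -333.75 + 24.756 i$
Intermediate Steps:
$v{\left(Q \right)} = -4$
$- \frac{295}{\sqrt{478 - 620}} + \frac{1335}{v{\left(67 \right)}} = - \frac{295}{\sqrt{478 - 620}} + \frac{1335}{-4} = - \frac{295}{\sqrt{-142}} + 1335 \left(- \frac{1}{4}\right) = - \frac{295}{i \sqrt{142}} - \frac{1335}{4} = - 295 \left(- \frac{i \sqrt{142}}{142}\right) - \frac{1335}{4} = \frac{295 i \sqrt{142}}{142} - \frac{1335}{4} = - \frac{1335}{4} + \frac{295 i \sqrt{142}}{142}$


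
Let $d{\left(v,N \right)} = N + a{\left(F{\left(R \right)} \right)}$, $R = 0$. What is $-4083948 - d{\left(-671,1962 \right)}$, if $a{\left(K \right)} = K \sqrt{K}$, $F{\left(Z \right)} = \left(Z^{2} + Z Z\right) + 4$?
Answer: $-4085918$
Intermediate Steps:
$F{\left(Z \right)} = 4 + 2 Z^{2}$ ($F{\left(Z \right)} = \left(Z^{2} + Z^{2}\right) + 4 = 2 Z^{2} + 4 = 4 + 2 Z^{2}$)
$a{\left(K \right)} = K^{\frac{3}{2}}$
$d{\left(v,N \right)} = 8 + N$ ($d{\left(v,N \right)} = N + \left(4 + 2 \cdot 0^{2}\right)^{\frac{3}{2}} = N + \left(4 + 2 \cdot 0\right)^{\frac{3}{2}} = N + \left(4 + 0\right)^{\frac{3}{2}} = N + 4^{\frac{3}{2}} = N + 8 = 8 + N$)
$-4083948 - d{\left(-671,1962 \right)} = -4083948 - \left(8 + 1962\right) = -4083948 - 1970 = -4085918$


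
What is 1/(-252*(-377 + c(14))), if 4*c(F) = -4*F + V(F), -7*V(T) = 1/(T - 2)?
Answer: 4/394131 ≈ 1.0149e-5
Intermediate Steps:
V(T) = -1/(7*(-2 + T)) (V(T) = -1/(7*(T - 2)) = -1/(7*(-2 + T)))
c(F) = -F - 1/(4*(-14 + 7*F)) (c(F) = (-4*F - 1/(-14 + 7*F))/4 = (-1/(-14 + 7*F) - 4*F)/4 = -F - 1/(4*(-14 + 7*F)))
1/(-252*(-377 + c(14))) = 1/(-252*(-377 + (-1/28 - 1*14*(-2 + 14))/(-2 + 14))) = 1/(-252*(-377 + (-1/28 - 1*14*12)/12)) = 1/(-252*(-377 + (-1/28 - 168)/12)) = 1/(-252*(-377 + (1/12)*(-4705/28))) = 1/(-252*(-377 - 4705/336)) = 1/(-252*(-131377/336)) = 1/(394131/4) = 4/394131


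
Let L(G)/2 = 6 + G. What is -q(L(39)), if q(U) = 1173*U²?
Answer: -9501300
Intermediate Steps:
L(G) = 12 + 2*G (L(G) = 2*(6 + G) = 12 + 2*G)
-q(L(39)) = -1173*(12 + 2*39)² = -1173*(12 + 78)² = -1173*90² = -1173*8100 = -1*9501300 = -9501300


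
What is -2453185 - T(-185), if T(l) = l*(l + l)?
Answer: -2521635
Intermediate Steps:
T(l) = 2*l² (T(l) = l*(2*l) = 2*l²)
-2453185 - T(-185) = -2453185 - 2*(-185)² = -2453185 - 2*34225 = -2453185 - 1*68450 = -2453185 - 68450 = -2521635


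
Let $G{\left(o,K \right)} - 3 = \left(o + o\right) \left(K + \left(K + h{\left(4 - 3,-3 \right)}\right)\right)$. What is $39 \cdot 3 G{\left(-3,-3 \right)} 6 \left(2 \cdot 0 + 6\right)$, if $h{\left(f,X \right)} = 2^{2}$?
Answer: $63180$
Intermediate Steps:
$h{\left(f,X \right)} = 4$
$G{\left(o,K \right)} = 3 + 2 o \left(4 + 2 K\right)$ ($G{\left(o,K \right)} = 3 + \left(o + o\right) \left(K + \left(K + 4\right)\right) = 3 + 2 o \left(K + \left(4 + K\right)\right) = 3 + 2 o \left(4 + 2 K\right)$)
$39 \cdot 3 G{\left(-3,-3 \right)} 6 \left(2 \cdot 0 + 6\right) = 39 \cdot 3 \left(3 + 8 \left(-3\right) + 4 \left(-3\right) \left(-3\right)\right) 6 \left(2 \cdot 0 + 6\right) = 39 \cdot 3 \left(3 - 24 + 36\right) 6 \left(0 + 6\right) = 39 \cdot 3 \cdot 15 \cdot 6 \cdot 6 = 39 \cdot 45 \cdot 6 \cdot 6 = 39 \cdot 270 \cdot 6 = 10530 \cdot 6 = 63180$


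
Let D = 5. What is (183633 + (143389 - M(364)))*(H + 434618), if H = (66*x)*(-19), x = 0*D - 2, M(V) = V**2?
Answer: 85032372276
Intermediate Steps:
x = -2 (x = 0*5 - 2 = 0 - 2 = -2)
H = 2508 (H = (66*(-2))*(-19) = -132*(-19) = 2508)
(183633 + (143389 - M(364)))*(H + 434618) = (183633 + (143389 - 1*364**2))*(2508 + 434618) = (183633 + (143389 - 1*132496))*437126 = (183633 + (143389 - 132496))*437126 = (183633 + 10893)*437126 = 194526*437126 = 85032372276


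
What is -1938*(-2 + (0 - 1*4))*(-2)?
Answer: -23256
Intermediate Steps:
-1938*(-2 + (0 - 1*4))*(-2) = -1938*(-2 + (0 - 4))*(-2) = -1938*(-2 - 4)*(-2) = -(-11628)*(-2) = -1938*12 = -23256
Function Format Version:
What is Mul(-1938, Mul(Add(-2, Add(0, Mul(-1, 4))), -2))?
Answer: -23256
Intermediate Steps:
Mul(-1938, Mul(Add(-2, Add(0, Mul(-1, 4))), -2)) = Mul(-1938, Mul(Add(-2, Add(0, -4)), -2)) = Mul(-1938, Mul(Add(-2, -4), -2)) = Mul(-1938, Mul(-6, -2)) = Mul(-1938, 12) = -23256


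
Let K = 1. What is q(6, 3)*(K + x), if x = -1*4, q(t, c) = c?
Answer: -9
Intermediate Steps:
x = -4
q(6, 3)*(K + x) = 3*(1 - 4) = 3*(-3) = -9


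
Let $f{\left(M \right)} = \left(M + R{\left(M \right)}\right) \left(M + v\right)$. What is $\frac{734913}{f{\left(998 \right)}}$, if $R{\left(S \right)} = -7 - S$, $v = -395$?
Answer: $- \frac{81657}{469} \approx -174.11$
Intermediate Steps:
$f{\left(M \right)} = 2765 - 7 M$ ($f{\left(M \right)} = \left(M - \left(7 + M\right)\right) \left(M - 395\right) = - 7 \left(-395 + M\right) = 2765 - 7 M$)
$\frac{734913}{f{\left(998 \right)}} = \frac{734913}{2765 - 6986} = \frac{734913}{-4221} = 734913 \left(- \frac{1}{4221}\right) = - \frac{81657}{469}$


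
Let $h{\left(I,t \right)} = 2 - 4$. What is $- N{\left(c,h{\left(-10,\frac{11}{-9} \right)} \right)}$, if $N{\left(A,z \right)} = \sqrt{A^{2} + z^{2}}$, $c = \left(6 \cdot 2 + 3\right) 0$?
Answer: $-2$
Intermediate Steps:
$h{\left(I,t \right)} = -2$ ($h{\left(I,t \right)} = 2 - 4 = -2$)
$c = 0$ ($c = \left(12 + 3\right) 0 = 15 \cdot 0 = 0$)
$- N{\left(c,h{\left(-10,\frac{11}{-9} \right)} \right)} = - \sqrt{0^{2} + \left(-2\right)^{2}} = - \sqrt{0 + 4} = - \sqrt{4} = \left(-1\right) 2 = -2$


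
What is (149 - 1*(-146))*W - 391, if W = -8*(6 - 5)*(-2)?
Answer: 4329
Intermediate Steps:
W = 16 (W = -8*(-2) = 16)
(149 - 1*(-146))*W - 391 = (149 - 1*(-146))*16 - 391 = (149 + 146)*16 - 391 = 295*16 - 391 = 4720 - 391 = 4329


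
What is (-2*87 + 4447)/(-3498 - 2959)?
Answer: -4273/6457 ≈ -0.66176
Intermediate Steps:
(-2*87 + 4447)/(-3498 - 2959) = (-174 + 4447)/(-6457) = 4273*(-1/6457) = -4273/6457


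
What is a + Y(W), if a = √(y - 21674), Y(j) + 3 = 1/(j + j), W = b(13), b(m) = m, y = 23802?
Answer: -77/26 + 4*√133 ≈ 43.169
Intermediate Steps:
W = 13
Y(j) = -3 + 1/(2*j) (Y(j) = -3 + 1/(j + j) = -3 + 1/(2*j))
a = 4*√133 (a = √(23802 - 21674) = √2128 = 4*√133 ≈ 46.130)
a + Y(W) = 4*√133 + (-3 + (½)/13) = 4*√133 + (-3 + (½)*(1/13)) = 4*√133 + (-3 + 1/26) = 4*√133 - 77/26 = -77/26 + 4*√133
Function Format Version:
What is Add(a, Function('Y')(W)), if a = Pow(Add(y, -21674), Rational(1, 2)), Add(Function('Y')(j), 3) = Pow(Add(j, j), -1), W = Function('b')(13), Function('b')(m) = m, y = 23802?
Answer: Add(Rational(-77, 26), Mul(4, Pow(133, Rational(1, 2)))) ≈ 43.169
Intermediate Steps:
W = 13
Function('Y')(j) = Add(-3, Mul(Rational(1, 2), Pow(j, -1))) (Function('Y')(j) = Add(-3, Pow(Add(j, j), -1)) = Add(-3, Pow(Mul(2, j), -1)) = Add(-3, Mul(Rational(1, 2), Pow(j, -1))))
a = Mul(4, Pow(133, Rational(1, 2))) (a = Pow(Add(23802, -21674), Rational(1, 2)) = Pow(2128, Rational(1, 2)) = Mul(4, Pow(133, Rational(1, 2))) ≈ 46.130)
Add(a, Function('Y')(W)) = Add(Mul(4, Pow(133, Rational(1, 2))), Add(-3, Mul(Rational(1, 2), Pow(13, -1)))) = Add(Mul(4, Pow(133, Rational(1, 2))), Add(-3, Mul(Rational(1, 2), Rational(1, 13)))) = Add(Mul(4, Pow(133, Rational(1, 2))), Add(-3, Rational(1, 26))) = Add(Mul(4, Pow(133, Rational(1, 2))), Rational(-77, 26)) = Add(Rational(-77, 26), Mul(4, Pow(133, Rational(1, 2))))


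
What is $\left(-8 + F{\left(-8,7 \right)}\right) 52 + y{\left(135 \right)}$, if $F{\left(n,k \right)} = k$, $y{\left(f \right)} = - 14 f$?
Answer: $-1942$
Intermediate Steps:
$\left(-8 + F{\left(-8,7 \right)}\right) 52 + y{\left(135 \right)} = \left(-8 + 7\right) 52 - 1890 = \left(-1\right) 52 - 1890 = -52 - 1890 = -1942$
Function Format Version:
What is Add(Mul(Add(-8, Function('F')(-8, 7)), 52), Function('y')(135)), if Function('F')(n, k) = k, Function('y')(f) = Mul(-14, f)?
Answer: -1942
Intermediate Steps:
Add(Mul(Add(-8, Function('F')(-8, 7)), 52), Function('y')(135)) = Add(Mul(Add(-8, 7), 52), Mul(-14, 135)) = Add(Mul(-1, 52), -1890) = Add(-52, -1890) = -1942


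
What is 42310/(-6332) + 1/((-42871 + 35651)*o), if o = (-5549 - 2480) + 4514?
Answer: -268438966667/40173848900 ≈ -6.6819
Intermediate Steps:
o = -3515 (o = -8029 + 4514 = -3515)
42310/(-6332) + 1/((-42871 + 35651)*o) = 42310/(-6332) + 1/((-42871 + 35651)*(-3515)) = 42310*(-1/6332) - 1/3515/(-7220) = -21155/3166 - 1/7220*(-1/3515) = -21155/3166 + 1/25378300 = -268438966667/40173848900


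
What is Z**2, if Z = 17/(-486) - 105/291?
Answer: 348158281/2222368164 ≈ 0.15666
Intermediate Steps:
Z = -18659/47142 (Z = 17*(-1/486) - 105*1/291 = -17/486 - 35/97 = -18659/47142 ≈ -0.39580)
Z**2 = (-18659/47142)**2 = 348158281/2222368164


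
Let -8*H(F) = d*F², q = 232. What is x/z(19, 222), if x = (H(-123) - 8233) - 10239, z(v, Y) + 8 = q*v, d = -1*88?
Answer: 147947/4400 ≈ 33.624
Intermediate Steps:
d = -88
z(v, Y) = -8 + 232*v
H(F) = 11*F² (H(F) = -(-11)*F² = 11*F²)
x = 147947 (x = (11*(-123)² - 8233) - 10239 = (11*15129 - 8233) - 10239 = (166419 - 8233) - 10239 = 158186 - 10239 = 147947)
x/z(19, 222) = 147947/(-8 + 232*19) = 147947/(-8 + 4408) = 147947/4400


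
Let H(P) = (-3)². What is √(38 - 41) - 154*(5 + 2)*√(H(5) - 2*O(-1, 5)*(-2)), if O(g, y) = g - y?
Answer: I*(√3 - 1078*√15) ≈ -4173.3*I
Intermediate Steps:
H(P) = 9
√(38 - 41) - 154*(5 + 2)*√(H(5) - 2*O(-1, 5)*(-2)) = √(38 - 41) - 154*(5 + 2)*√(9 - 2*(-1 - 1*5)*(-2)) = √(-3) - 1078*√(9 - 2*(-1 - 5)*(-2)) = I*√3 - 1078*√(9 - 2*(-6)*(-2)) = I*√3 - 1078*√(9 + 12*(-2)) = I*√3 - 1078*√(9 - 24) = I*√3 - 1078*√(-15) = I*√3 - 1078*I*√15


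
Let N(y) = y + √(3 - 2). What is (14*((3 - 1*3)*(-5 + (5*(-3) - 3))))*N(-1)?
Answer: 0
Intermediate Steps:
N(y) = 1 + y (N(y) = y + √1 = y + 1 = 1 + y)
(14*((3 - 1*3)*(-5 + (5*(-3) - 3))))*N(-1) = (14*((3 - 1*3)*(-5 + (5*(-3) - 3))))*(1 - 1) = (14*((3 - 3)*(-5 + (-15 - 3))))*0 = (14*(0*(-5 - 18)))*0 = (14*(0*(-23)))*0 = (14*0)*0 = 0*0 = 0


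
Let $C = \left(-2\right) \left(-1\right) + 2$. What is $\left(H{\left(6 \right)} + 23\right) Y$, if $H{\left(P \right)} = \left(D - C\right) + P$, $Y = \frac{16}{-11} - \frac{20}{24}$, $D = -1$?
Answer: $- \frac{604}{11} \approx -54.909$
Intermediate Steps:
$Y = - \frac{151}{66}$ ($Y = 16 \left(- \frac{1}{11}\right) - \frac{5}{6} = - \frac{16}{11} - \frac{5}{6} = - \frac{151}{66} \approx -2.2879$)
$C = 4$ ($C = 2 + 2 = 4$)
$H{\left(P \right)} = -5 + P$ ($H{\left(P \right)} = \left(-1 - 4\right) + P = -5 + P$)
$\left(H{\left(6 \right)} + 23\right) Y = \left(\left(-5 + 6\right) + 23\right) \left(- \frac{151}{66}\right) = \left(1 + 23\right) \left(- \frac{151}{66}\right) = 24 \left(- \frac{151}{66}\right) = - \frac{604}{11}$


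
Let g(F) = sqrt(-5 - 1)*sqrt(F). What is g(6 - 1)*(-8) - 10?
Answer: -10 - 8*I*sqrt(30) ≈ -10.0 - 43.818*I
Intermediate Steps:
g(F) = I*sqrt(6)*sqrt(F) (g(F) = sqrt(-6)*sqrt(F) = (I*sqrt(6))*sqrt(F) = I*sqrt(6)*sqrt(F))
g(6 - 1)*(-8) - 10 = (I*sqrt(6)*sqrt(6 - 1))*(-8) - 10 = (I*sqrt(6)*sqrt(5))*(-8) - 10 = (I*sqrt(30))*(-8) - 10 = -8*I*sqrt(30) - 10 = -10 - 8*I*sqrt(30)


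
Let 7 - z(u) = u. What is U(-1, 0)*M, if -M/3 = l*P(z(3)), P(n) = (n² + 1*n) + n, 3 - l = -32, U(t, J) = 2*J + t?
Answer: 2520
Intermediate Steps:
z(u) = 7 - u
U(t, J) = t + 2*J
l = 35 (l = 3 - 1*(-32) = 3 + 32 = 35)
P(n) = n² + 2*n (P(n) = (n² + n) + n = (n + n²) + n = n² + 2*n)
M = -2520 (M = -105*(7 - 1*3)*(2 + (7 - 1*3)) = -105*(7 - 3)*(2 + (7 - 3)) = -105*4*(2 + 4) = -105*4*6 = -105*24 = -3*840 = -2520)
U(-1, 0)*M = (-1 + 2*0)*(-2520) = (-1 + 0)*(-2520) = -1*(-2520) = 2520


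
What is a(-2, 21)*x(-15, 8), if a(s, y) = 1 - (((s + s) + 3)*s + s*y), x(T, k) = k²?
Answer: 2624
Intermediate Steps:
a(s, y) = 1 - s*y - s*(3 + 2*s) (a(s, y) = 1 - ((2*s + 3)*s + s*y) = 1 - ((3 + 2*s)*s + s*y) = 1 - (s*(3 + 2*s) + s*y) = 1 - (s*y + s*(3 + 2*s)) = 1 + (-s*y - s*(3 + 2*s)) = 1 - s*y - s*(3 + 2*s))
a(-2, 21)*x(-15, 8) = (1 - 3*(-2) - 2*(-2)² - 1*(-2)*21)*8² = (1 + 6 - 2*4 + 42)*64 = (1 + 6 - 8 + 42)*64 = 41*64 = 2624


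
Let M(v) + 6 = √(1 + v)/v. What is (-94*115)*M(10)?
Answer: 64860 - 1081*√11 ≈ 61275.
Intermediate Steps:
M(v) = -6 + √(1 + v)/v
(-94*115)*M(10) = (-94*115)*(-6 + √(1 + 10)/10) = -10810*(-6 + √11/10) = 64860 - 1081*√11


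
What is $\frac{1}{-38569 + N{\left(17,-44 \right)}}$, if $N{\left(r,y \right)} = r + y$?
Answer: $- \frac{1}{38596} \approx -2.5909 \cdot 10^{-5}$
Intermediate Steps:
$\frac{1}{-38569 + N{\left(17,-44 \right)}} = \frac{1}{-38569 + \left(17 - 44\right)} = \frac{1}{-38569 - 27} = \frac{1}{-38596} = - \frac{1}{38596}$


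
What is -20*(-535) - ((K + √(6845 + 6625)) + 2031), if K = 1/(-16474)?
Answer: 142813107/16474 - √13470 ≈ 8552.9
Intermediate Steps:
K = -1/16474 ≈ -6.0702e-5
-20*(-535) - ((K + √(6845 + 6625)) + 2031) = -20*(-535) - ((-1/16474 + √(6845 + 6625)) + 2031) = 10700 - ((-1/16474 + √13470) + 2031) = 10700 - (33458693/16474 + √13470) = 10700 + (-33458693/16474 - √13470) = 142813107/16474 - √13470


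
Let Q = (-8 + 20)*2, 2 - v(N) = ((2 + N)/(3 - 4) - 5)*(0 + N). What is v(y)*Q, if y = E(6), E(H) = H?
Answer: 1920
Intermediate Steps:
y = 6
v(N) = 2 - N*(-7 - N) (v(N) = 2 - ((2 + N)/(3 - 4) - 5)*(0 + N) = 2 - ((2 + N)/(-1) - 5)*N = 2 - ((2 + N)*(-1) - 5)*N = 2 - ((-2 - N) - 5)*N = 2 - (-7 - N)*N = 2 - N*(-7 - N))
Q = 24 (Q = 12*2 = 24)
v(y)*Q = (2 + 6² + 7*6)*24 = (2 + 36 + 42)*24 = 80*24 = 1920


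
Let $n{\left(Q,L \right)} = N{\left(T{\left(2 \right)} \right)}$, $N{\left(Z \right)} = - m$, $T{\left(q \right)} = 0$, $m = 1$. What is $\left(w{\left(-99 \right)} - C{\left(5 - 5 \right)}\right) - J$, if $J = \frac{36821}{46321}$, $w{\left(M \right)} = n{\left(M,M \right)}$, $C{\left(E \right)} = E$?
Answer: $- \frac{83142}{46321} \approx -1.7949$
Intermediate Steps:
$N{\left(Z \right)} = -1$ ($N{\left(Z \right)} = \left(-1\right) 1 = -1$)
$n{\left(Q,L \right)} = -1$
$w{\left(M \right)} = -1$
$J = \frac{36821}{46321}$ ($J = 36821 \cdot \frac{1}{46321} = \frac{36821}{46321} \approx 0.79491$)
$\left(w{\left(-99 \right)} - C{\left(5 - 5 \right)}\right) - J = \left(-1 - \left(5 - 5\right)\right) - \frac{36821}{46321} = \left(-1 - 0\right) - \frac{36821}{46321} = \left(-1 + 0\right) - \frac{36821}{46321} = -1 - \frac{36821}{46321} = - \frac{83142}{46321}$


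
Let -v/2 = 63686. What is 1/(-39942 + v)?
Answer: -1/167314 ≈ -5.9768e-6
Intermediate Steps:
v = -127372 (v = -2*63686 = -127372)
1/(-39942 + v) = 1/(-39942 - 127372) = 1/(-167314) = -1/167314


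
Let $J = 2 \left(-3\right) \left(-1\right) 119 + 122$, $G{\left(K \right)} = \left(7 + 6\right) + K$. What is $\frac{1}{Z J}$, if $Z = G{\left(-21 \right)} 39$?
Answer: $- \frac{1}{260832} \approx -3.8339 \cdot 10^{-6}$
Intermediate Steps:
$G{\left(K \right)} = 13 + K$
$J = 836$ ($J = \left(-6\right) \left(-1\right) 119 + 122 = 6 \cdot 119 + 122 = 714 + 122 = 836$)
$Z = -312$ ($Z = \left(13 - 21\right) 39 = \left(-8\right) 39 = -312$)
$\frac{1}{Z J} = \frac{1}{\left(-312\right) 836} = \left(- \frac{1}{312}\right) \frac{1}{836} = - \frac{1}{260832}$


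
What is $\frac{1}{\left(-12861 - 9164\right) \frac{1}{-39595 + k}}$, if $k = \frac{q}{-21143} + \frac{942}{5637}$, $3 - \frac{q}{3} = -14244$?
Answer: $\frac{1573091834152}{875002526425} \approx 1.7978$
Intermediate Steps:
$q = 42741$ ($q = 9 - -42732 = 9 + 42732 = 42741$)
$k = - \frac{73671437}{39727697}$ ($k = \frac{42741}{-21143} + \frac{942}{5637} = 42741 \left(- \frac{1}{21143}\right) + 942 \cdot \frac{1}{5637} = - \frac{42741}{21143} + \frac{314}{1879} = - \frac{73671437}{39727697} \approx -1.8544$)
$\frac{1}{\left(-12861 - 9164\right) \frac{1}{-39595 + k}} = \frac{1}{\left(-12861 - 9164\right) \frac{1}{-39595 - \frac{73671437}{39727697}}} = \frac{1}{\left(-22025\right) \frac{1}{- \frac{1573091834152}{39727697}}} = \frac{1}{\left(-22025\right) \left(- \frac{39727697}{1573091834152}\right)} = \frac{1}{\frac{875002526425}{1573091834152}} = \frac{1573091834152}{875002526425}$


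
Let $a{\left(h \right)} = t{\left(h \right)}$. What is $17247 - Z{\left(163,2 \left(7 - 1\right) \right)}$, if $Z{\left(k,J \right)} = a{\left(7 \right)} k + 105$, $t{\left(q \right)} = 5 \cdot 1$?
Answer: $16327$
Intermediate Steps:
$t{\left(q \right)} = 5$
$a{\left(h \right)} = 5$
$Z{\left(k,J \right)} = 105 + 5 k$ ($Z{\left(k,J \right)} = 5 k + 105 = 105 + 5 k$)
$17247 - Z{\left(163,2 \left(7 - 1\right) \right)} = 17247 - \left(105 + 5 \cdot 163\right) = 17247 - \left(105 + 815\right) = 17247 - 920 = 16327$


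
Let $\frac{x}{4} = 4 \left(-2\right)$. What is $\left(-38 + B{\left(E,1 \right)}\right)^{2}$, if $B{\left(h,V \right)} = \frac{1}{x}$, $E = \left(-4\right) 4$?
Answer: $\frac{1481089}{1024} \approx 1446.4$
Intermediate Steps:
$x = -32$ ($x = 4 \cdot 4 \left(-2\right) = 4 \left(-8\right) = -32$)
$E = -16$
$B{\left(h,V \right)} = - \frac{1}{32}$ ($B{\left(h,V \right)} = \frac{1}{-32} = - \frac{1}{32}$)
$\left(-38 + B{\left(E,1 \right)}\right)^{2} = \left(-38 - \frac{1}{32}\right)^{2} = \left(- \frac{1217}{32}\right)^{2} = \frac{1481089}{1024}$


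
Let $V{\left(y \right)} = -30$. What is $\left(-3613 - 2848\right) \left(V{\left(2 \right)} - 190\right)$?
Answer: $1421420$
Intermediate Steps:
$\left(-3613 - 2848\right) \left(V{\left(2 \right)} - 190\right) = \left(-3613 - 2848\right) \left(-30 - 190\right) = \left(-6461\right) \left(-220\right) = 1421420$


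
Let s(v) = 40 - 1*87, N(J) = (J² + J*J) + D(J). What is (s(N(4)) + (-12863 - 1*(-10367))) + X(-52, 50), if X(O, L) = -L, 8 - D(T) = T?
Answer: -2593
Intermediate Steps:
D(T) = 8 - T
N(J) = 8 - J + 2*J² (N(J) = (J² + J*J) + (8 - J) = (J² + J²) + (8 - J) = 2*J² + (8 - J) = 8 - J + 2*J²)
s(v) = -47 (s(v) = 40 - 87 = -47)
(s(N(4)) + (-12863 - 1*(-10367))) + X(-52, 50) = (-47 + (-12863 - 1*(-10367))) - 1*50 = (-47 + (-12863 + 10367)) - 50 = (-47 - 2496) - 50 = -2543 - 50 = -2593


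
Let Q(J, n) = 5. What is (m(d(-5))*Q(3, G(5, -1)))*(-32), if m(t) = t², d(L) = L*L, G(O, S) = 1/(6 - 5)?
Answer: -100000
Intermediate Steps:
G(O, S) = 1 (G(O, S) = 1/1 = 1)
d(L) = L²
(m(d(-5))*Q(3, G(5, -1)))*(-32) = (((-5)²)²*5)*(-32) = (25²*5)*(-32) = (625*5)*(-32) = 3125*(-32) = -100000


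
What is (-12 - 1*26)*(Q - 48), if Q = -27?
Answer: 2850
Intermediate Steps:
(-12 - 1*26)*(Q - 48) = (-12 - 1*26)*(-27 - 48) = (-12 - 26)*(-75) = -38*(-75) = 2850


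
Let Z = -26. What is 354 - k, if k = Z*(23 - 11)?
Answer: 666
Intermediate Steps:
k = -312 (k = -26*(23 - 11) = -26*12 = -312)
354 - k = 354 - 1*(-312) = 354 + 312 = 666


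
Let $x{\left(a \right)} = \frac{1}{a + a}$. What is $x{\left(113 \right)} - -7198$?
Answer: $\frac{1626749}{226} \approx 7198.0$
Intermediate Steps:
$x{\left(a \right)} = \frac{1}{2 a}$
$x{\left(113 \right)} - -7198 = \frac{1}{2 \cdot 113} - -7198 = \frac{1}{2} \cdot \frac{1}{113} + 7198 = \frac{1}{226} + 7198 = \frac{1626749}{226}$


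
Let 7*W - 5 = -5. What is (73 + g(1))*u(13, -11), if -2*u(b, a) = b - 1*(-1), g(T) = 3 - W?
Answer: -532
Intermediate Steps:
W = 0 (W = 5/7 + (⅐)*(-5) = 5/7 - 5/7 = 0)
g(T) = 3 (g(T) = 3 - 1*0 = 3 + 0 = 3)
u(b, a) = -½ - b/2 (u(b, a) = -(b - 1*(-1))/2 = -(b + 1)/2 = -(1 + b)/2 = -½ - b/2)
(73 + g(1))*u(13, -11) = (73 + 3)*(-½ - ½*13) = 76*(-½ - 13/2) = 76*(-7) = -532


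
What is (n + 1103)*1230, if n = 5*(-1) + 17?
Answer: 1371450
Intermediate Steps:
n = 12 (n = -5 + 17 = 12)
(n + 1103)*1230 = (12 + 1103)*1230 = 1115*1230 = 1371450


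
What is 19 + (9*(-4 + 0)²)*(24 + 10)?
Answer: 4915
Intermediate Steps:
19 + (9*(-4 + 0)²)*(24 + 10) = 19 + (9*(-4)²)*34 = 19 + (9*16)*34 = 19 + 144*34 = 19 + 4896 = 4915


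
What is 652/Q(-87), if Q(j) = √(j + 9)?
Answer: -326*I*√78/39 ≈ -73.824*I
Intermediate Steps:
Q(j) = √(9 + j)
652/Q(-87) = 652/(√(9 - 87)) = 652/(√(-78)) = 652/((I*√78)) = 652*(-I*√78/78) = -326*I*√78/39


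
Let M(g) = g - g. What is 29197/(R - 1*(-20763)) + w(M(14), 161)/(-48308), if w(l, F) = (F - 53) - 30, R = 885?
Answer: 27091541/20110992 ≈ 1.3471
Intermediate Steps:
M(g) = 0
w(l, F) = -83 + F (w(l, F) = (-53 + F) - 30 = -83 + F)
29197/(R - 1*(-20763)) + w(M(14), 161)/(-48308) = 29197/(885 - 1*(-20763)) + (-83 + 161)/(-48308) = 29197/(885 + 20763) + 78*(-1/48308) = 29197/21648 - 3/1858 = 27091541/20110992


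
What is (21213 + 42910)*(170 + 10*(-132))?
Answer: -73741450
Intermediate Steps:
(21213 + 42910)*(170 + 10*(-132)) = 64123*(170 - 1320) = 64123*(-1150) = -73741450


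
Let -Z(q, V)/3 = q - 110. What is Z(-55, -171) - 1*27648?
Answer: -27153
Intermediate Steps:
Z(q, V) = 330 - 3*q (Z(q, V) = -3*(q - 110) = -3*(-110 + q) = 330 - 3*q)
Z(-55, -171) - 1*27648 = (330 - 3*(-55)) - 1*27648 = (330 + 165) - 27648 = 495 - 27648 = -27153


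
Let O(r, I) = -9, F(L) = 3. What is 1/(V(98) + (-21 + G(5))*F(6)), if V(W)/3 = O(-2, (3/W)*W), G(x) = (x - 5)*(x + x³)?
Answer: -1/90 ≈ -0.011111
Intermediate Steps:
G(x) = (-5 + x)*(x + x³)
V(W) = -27 (V(W) = 3*(-9) = -27)
1/(V(98) + (-21 + G(5))*F(6)) = 1/(-27 + (-21 + 5*(-5 + 5 + 5³ - 5*5²))*3) = 1/(-27 + (-21 + 5*(-5 + 5 + 125 - 5*25))*3) = 1/(-27 + (-21 + 5*(-5 + 5 + 125 - 125))*3) = 1/(-27 + (-21 + 5*0)*3) = 1/(-27 + (-21 + 0)*3) = 1/(-27 - 21*3) = 1/(-27 - 63) = 1/(-90) = -1/90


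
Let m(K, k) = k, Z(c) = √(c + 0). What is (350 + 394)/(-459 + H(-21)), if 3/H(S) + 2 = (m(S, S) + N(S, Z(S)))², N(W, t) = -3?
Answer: -142352/87821 ≈ -1.6209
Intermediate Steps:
Z(c) = √c
H(S) = 3/(-2 + (-3 + S)²) (H(S) = 3/(-2 + (S - 3)²) = 3/(-2 + (-3 + S)²))
(350 + 394)/(-459 + H(-21)) = (350 + 394)/(-459 + 3/(-2 + (-3 - 21)²)) = 744/(-459 + 3/(-2 + (-24)²)) = 744/(-459 + 3/(-2 + 576)) = 744/(-459 + 3/574) = 744/(-263463/574) = 744*(-574/263463) = -142352/87821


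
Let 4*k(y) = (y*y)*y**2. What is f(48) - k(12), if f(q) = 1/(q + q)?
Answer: -497663/96 ≈ -5184.0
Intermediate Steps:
f(q) = 1/(2*q)
k(y) = y**4/4 (k(y) = ((y*y)*y**2)/4 = (y**2*y**2)/4 = y**4/4)
f(48) - k(12) = (1/2)/48 - 12**4/4 = (1/2)*(1/48) - 20736/4 = 1/96 - 1*5184 = 1/96 - 5184 = -497663/96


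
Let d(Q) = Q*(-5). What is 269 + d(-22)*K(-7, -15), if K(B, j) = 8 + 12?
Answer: 2469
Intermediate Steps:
K(B, j) = 20
d(Q) = -5*Q
269 + d(-22)*K(-7, -15) = 269 - 5*(-22)*20 = 269 + 110*20 = 269 + 2200 = 2469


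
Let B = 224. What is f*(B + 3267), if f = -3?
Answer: -10473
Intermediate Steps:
f*(B + 3267) = -3*(224 + 3267) = -3*3491 = -10473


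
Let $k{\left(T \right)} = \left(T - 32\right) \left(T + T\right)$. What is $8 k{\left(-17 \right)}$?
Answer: $13328$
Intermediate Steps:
$k{\left(T \right)} = 2 T \left(-32 + T\right)$ ($k{\left(T \right)} = \left(-32 + T\right) 2 T = 2 T \left(-32 + T\right)$)
$8 k{\left(-17 \right)} = 8 \cdot 2 \left(-17\right) \left(-32 - 17\right) = 8 \cdot 2 \left(-17\right) \left(-49\right) = 8 \cdot 1666 = 13328$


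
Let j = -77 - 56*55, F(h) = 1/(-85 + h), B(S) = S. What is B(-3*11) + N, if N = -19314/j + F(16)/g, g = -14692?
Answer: -86033748359/3200402436 ≈ -26.882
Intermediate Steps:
j = -3157 (j = -77 - 3080 = -3157)
N = 19579532029/3200402436 (N = -19314/(-3157) + 1/((-85 + 16)*(-14692)) = -19314*(-1/3157) - 1/14692/(-69) = 19314/3157 - 1/69*(-1/14692) = 19314/3157 + 1/1013748 = 19579532029/3200402436 ≈ 6.1178)
B(-3*11) + N = -3*11 + 19579532029/3200402436 = -33 + 19579532029/3200402436 = -86033748359/3200402436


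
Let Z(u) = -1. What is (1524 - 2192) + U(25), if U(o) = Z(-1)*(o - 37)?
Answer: -656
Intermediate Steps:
U(o) = 37 - o (U(o) = -(o - 37) = -(-37 + o) = 37 - o)
(1524 - 2192) + U(25) = (1524 - 2192) + (37 - 1*25) = -668 + (37 - 25) = -668 + 12 = -656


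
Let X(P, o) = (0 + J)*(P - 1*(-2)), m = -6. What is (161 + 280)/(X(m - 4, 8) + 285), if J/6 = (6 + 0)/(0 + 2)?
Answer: 147/47 ≈ 3.1277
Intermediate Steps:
J = 18 (J = 6*((6 + 0)/(0 + 2)) = 6*(6/2) = 6*(6*(½)) = 6*3 = 18)
X(P, o) = 36 + 18*P (X(P, o) = (0 + 18)*(P - 1*(-2)) = 18*(P + 2) = 18*(2 + P) = 36 + 18*P)
(161 + 280)/(X(m - 4, 8) + 285) = (161 + 280)/((36 + 18*(-6 - 4)) + 285) = 441/((36 + 18*(-10)) + 285) = 441/((36 - 180) + 285) = 441/(-144 + 285) = 441/141 = 441*(1/141) = 147/47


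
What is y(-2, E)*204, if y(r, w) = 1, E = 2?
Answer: 204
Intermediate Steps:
y(-2, E)*204 = 1*204 = 204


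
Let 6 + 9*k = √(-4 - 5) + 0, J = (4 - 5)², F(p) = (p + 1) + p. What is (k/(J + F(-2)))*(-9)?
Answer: -3 + 3*I/2 ≈ -3.0 + 1.5*I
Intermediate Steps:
F(p) = 1 + 2*p (F(p) = (1 + p) + p = 1 + 2*p)
J = 1 (J = (-1)² = 1)
k = -⅔ + I/3 (k = -⅔ + (√(-4 - 5) + 0)/9 = -⅔ + (√(-9) + 0)/9 = -⅔ + (3*I + 0)/9 = -⅔ + (3*I)/9 = -⅔ + I/3 ≈ -0.66667 + 0.33333*I)
(k/(J + F(-2)))*(-9) = ((-⅔ + I/3)/(1 + (1 + 2*(-2))))*(-9) = ((-⅔ + I/3)/(1 + (1 - 4)))*(-9) = ((-⅔ + I/3)/(1 - 3))*(-9) = ((-⅔ + I/3)/(-2))*(-9) = -(-⅔ + I/3)/2*(-9) = (⅓ - I/6)*(-9) = -3 + 3*I/2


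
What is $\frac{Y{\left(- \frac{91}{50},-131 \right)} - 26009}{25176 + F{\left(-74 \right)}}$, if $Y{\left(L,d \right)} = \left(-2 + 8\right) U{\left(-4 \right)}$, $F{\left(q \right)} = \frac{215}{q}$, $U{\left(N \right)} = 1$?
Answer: $- \frac{1924222}{1862809} \approx -1.033$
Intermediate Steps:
$Y{\left(L,d \right)} = 6$ ($Y{\left(L,d \right)} = \left(-2 + 8\right) 1 = 6 \cdot 1 = 6$)
$\frac{Y{\left(- \frac{91}{50},-131 \right)} - 26009}{25176 + F{\left(-74 \right)}} = \frac{6 - 26009}{25176 + \frac{215}{-74}} = - \frac{26003}{25176 + 215 \left(- \frac{1}{74}\right)} = - \frac{26003}{25176 - \frac{215}{74}} = - \frac{26003}{\frac{1862809}{74}} = \left(-26003\right) \frac{74}{1862809} = - \frac{1924222}{1862809}$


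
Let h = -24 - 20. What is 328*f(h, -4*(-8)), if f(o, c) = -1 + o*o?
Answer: 634680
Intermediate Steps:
h = -44
f(o, c) = -1 + o**2
328*f(h, -4*(-8)) = 328*(-1 + (-44)**2) = 328*(-1 + 1936) = 328*1935 = 634680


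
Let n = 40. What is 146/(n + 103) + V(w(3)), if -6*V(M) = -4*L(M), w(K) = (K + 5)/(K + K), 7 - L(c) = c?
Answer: 6176/1287 ≈ 4.7988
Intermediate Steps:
L(c) = 7 - c
w(K) = (5 + K)/(2*K) (w(K) = (5 + K)/((2*K)) = (5 + K)*(1/(2*K)) = (5 + K)/(2*K))
V(M) = 14/3 - 2*M/3 (V(M) = -(-2)*(7 - M)/3 = -(-28 + 4*M)/6 = 14/3 - 2*M/3)
146/(n + 103) + V(w(3)) = 146/(40 + 103) + (14/3 - (5 + 3)/(3*3)) = 146/143 + (14/3 - 8/(3*3)) = (1/143)*146 + (14/3 - 2/3*4/3) = 146/143 + (14/3 - 8/9) = 146/143 + 34/9 = 6176/1287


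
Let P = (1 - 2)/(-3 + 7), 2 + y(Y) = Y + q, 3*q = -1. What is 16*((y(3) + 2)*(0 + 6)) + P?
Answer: 1023/4 ≈ 255.75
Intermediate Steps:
q = -1/3 (q = (1/3)*(-1) = -1/3 ≈ -0.33333)
y(Y) = -7/3 + Y (y(Y) = -2 + (Y - 1/3) = -2 + (-1/3 + Y) = -7/3 + Y)
P = -1/4 ≈ -0.25000
16*((y(3) + 2)*(0 + 6)) + P = 16*(((-7/3 + 3) + 2)*(0 + 6)) - 1/4 = 16*((2/3 + 2)*6) - 1/4 = 16*((8/3)*6) - 1/4 = 16*16 - 1/4 = 256 - 1/4 = 1023/4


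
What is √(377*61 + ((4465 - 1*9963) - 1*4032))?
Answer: 67*√3 ≈ 116.05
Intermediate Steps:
√(377*61 + ((4465 - 1*9963) - 1*4032)) = √(22997 + ((4465 - 9963) - 4032)) = √(22997 + (-5498 - 4032)) = √(22997 - 9530) = √13467 = 67*√3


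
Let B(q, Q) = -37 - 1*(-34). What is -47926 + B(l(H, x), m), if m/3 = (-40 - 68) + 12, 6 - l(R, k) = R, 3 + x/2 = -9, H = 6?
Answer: -47929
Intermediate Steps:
x = -24 (x = -6 + 2*(-9) = -6 - 18 = -24)
l(R, k) = 6 - R
m = -288 (m = 3*((-40 - 68) + 12) = 3*(-108 + 12) = 3*(-96) = -288)
B(q, Q) = -3 (B(q, Q) = -37 + 34 = -3)
-47926 + B(l(H, x), m) = -47926 - 3 = -47929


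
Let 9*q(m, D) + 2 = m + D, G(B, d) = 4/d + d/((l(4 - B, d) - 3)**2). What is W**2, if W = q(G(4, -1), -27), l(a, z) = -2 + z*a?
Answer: 682276/50625 ≈ 13.477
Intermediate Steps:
l(a, z) = -2 + a*z
G(B, d) = 4/d + d/(-5 + d*(4 - B))**2 (G(B, d) = 4/d + d/(((-2 + (4 - B)*d) - 3)**2) = 4/d + d/(((-2 + d*(4 - B)) - 3)**2) = 4/d + d/((-5 + d*(4 - B))**2) = 4/d + d/(-5 + d*(4 - B))**2)
q(m, D) = -2/9 + D/9 + m/9 (q(m, D) = -2/9 + (m + D)/9 = -2/9 + (D + m)/9 = -2/9 + (D/9 + m/9) = -2/9 + D/9 + m/9)
W = -826/225 (W = -2/9 + (1/9)*(-27) + (4/(-1) - 1/(5 - 4*(-1) + 4*(-1))**2)/9 = -2/9 - 3 + (4*(-1) - 1/(5 + 4 - 4)**2)/9 = -2/9 - 3 + (-4 - 1/5**2)/9 = -2/9 - 3 + (-4 - 1*1/25)/9 = -2/9 - 3 + (-4 - 1/25)/9 = -2/9 - 3 + (1/9)*(-101/25) = -2/9 - 3 - 101/225 = -826/225 ≈ -3.6711)
W**2 = (-826/225)**2 = 682276/50625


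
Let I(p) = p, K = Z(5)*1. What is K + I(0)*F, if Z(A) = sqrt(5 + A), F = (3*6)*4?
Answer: sqrt(10) ≈ 3.1623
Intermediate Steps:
F = 72 (F = 18*4 = 72)
K = sqrt(10) (K = sqrt(5 + 5)*1 = sqrt(10)*1 = sqrt(10) ≈ 3.1623)
K + I(0)*F = sqrt(10) + 0*72 = sqrt(10) + 0 = sqrt(10)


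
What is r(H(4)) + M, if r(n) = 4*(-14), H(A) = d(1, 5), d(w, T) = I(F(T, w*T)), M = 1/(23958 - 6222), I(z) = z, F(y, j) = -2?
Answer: -993215/17736 ≈ -56.000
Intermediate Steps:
M = 1/17736 ≈ 5.6383e-5
d(w, T) = -2
H(A) = -2
r(n) = -56
r(H(4)) + M = -56 + 1/17736 = -993215/17736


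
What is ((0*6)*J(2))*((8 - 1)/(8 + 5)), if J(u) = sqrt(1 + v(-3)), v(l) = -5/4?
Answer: 0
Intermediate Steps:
v(l) = -5/4 (v(l) = -5*1/4 = -5/4)
J(u) = I/2 (J(u) = sqrt(1 - 5/4) = sqrt(-1/4) = I/2)
((0*6)*J(2))*((8 - 1)/(8 + 5)) = ((0*6)*(I/2))*((8 - 1)/(8 + 5)) = (0*(I/2))*(7/13) = 0*(7*(1/13)) = 0*(7/13) = 0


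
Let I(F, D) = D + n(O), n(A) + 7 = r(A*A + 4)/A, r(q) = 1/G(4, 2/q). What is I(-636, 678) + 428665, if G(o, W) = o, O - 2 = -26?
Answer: 41216255/96 ≈ 4.2934e+5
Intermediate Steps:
O = -24 (O = 2 - 26 = -24)
r(q) = ¼ (r(q) = 1/4 = ¼)
n(A) = -7 + 1/(4*A)
I(F, D) = -673/96 + D (I(F, D) = D + (-7 + (¼)/(-24)) = D + (-7 + (¼)*(-1/24)) = D + (-7 - 1/96) = D - 673/96 = -673/96 + D)
I(-636, 678) + 428665 = (-673/96 + 678) + 428665 = 64415/96 + 428665 = 41216255/96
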